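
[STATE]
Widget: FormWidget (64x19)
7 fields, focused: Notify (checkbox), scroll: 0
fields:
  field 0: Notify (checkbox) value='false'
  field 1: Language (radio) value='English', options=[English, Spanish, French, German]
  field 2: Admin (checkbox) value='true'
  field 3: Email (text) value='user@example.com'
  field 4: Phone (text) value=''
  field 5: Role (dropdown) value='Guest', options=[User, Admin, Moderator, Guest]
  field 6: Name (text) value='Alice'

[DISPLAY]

> Notify:     [ ]                                               
  Language:   (●) English  ( ) Spanish  ( ) French  ( ) German  
  Admin:      [x]                                               
  Email:      [user@example.com                                ]
  Phone:      [                                                ]
  Role:       [Guest                                          ▼]
  Name:       [Alice                                           ]
                                                                
                                                                
                                                                
                                                                
                                                                
                                                                
                                                                
                                                                
                                                                
                                                                
                                                                
                                                                


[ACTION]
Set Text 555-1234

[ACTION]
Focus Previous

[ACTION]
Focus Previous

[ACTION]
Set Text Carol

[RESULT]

  Notify:     [ ]                                               
  Language:   (●) English  ( ) Spanish  ( ) French  ( ) German  
  Admin:      [x]                                               
  Email:      [user@example.com                                ]
  Phone:      [                                                ]
> Role:       [Guest                                          ▼]
  Name:       [Alice                                           ]
                                                                
                                                                
                                                                
                                                                
                                                                
                                                                
                                                                
                                                                
                                                                
                                                                
                                                                
                                                                


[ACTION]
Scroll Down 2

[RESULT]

  Admin:      [x]                                               
  Email:      [user@example.com                                ]
  Phone:      [                                                ]
> Role:       [Guest                                          ▼]
  Name:       [Alice                                           ]
                                                                
                                                                
                                                                
                                                                
                                                                
                                                                
                                                                
                                                                
                                                                
                                                                
                                                                
                                                                
                                                                
                                                                


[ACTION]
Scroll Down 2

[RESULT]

  Phone:      [                                                ]
> Role:       [Guest                                          ▼]
  Name:       [Alice                                           ]
                                                                
                                                                
                                                                
                                                                
                                                                
                                                                
                                                                
                                                                
                                                                
                                                                
                                                                
                                                                
                                                                
                                                                
                                                                
                                                                


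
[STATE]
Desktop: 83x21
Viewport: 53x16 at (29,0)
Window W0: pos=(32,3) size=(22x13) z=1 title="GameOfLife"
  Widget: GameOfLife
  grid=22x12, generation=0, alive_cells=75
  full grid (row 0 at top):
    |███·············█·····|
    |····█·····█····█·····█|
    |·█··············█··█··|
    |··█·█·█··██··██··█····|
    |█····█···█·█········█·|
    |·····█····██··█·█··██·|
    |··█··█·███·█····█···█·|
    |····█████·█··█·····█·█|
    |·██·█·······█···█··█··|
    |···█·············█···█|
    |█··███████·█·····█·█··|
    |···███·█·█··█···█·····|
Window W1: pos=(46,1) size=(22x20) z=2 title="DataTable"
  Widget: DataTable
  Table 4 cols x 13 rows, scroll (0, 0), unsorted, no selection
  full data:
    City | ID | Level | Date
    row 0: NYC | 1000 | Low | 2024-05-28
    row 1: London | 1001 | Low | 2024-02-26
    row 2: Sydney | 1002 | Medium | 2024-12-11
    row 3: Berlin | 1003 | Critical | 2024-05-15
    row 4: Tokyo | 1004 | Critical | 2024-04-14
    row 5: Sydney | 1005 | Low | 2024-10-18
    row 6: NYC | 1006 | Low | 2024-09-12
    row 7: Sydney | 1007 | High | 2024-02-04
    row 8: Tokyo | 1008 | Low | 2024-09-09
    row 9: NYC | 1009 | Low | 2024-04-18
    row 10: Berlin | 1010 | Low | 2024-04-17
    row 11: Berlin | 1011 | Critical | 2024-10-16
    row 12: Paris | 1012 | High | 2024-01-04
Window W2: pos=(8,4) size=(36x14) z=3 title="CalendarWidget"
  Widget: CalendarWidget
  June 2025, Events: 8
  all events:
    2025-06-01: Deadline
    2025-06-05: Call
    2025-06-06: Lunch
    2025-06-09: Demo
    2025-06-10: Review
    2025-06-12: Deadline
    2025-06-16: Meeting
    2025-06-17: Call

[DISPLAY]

                                                     
                 ┏━━━━━━━━━━━━━━━━━━━━┓              
                 ┃ DataTable          ┃              
   ┏━━━━━━━━━━━━━┠────────────────────┨              
━━━━━━━━━━━━━━┓  ┃City  │ID  │Level   ┃              
              ┃──┃──────┼────┼────────┃              
──────────────┨  ┃NYC   │1000│Low     ┃              
5             ┃··┃London│1001│Low     ┃              
              ┃·█┃Sydney│1002│Medium  ┃              
*             ┃··┃Berlin│1003│Critical┃              
 8            ┃··┃Tokyo │1004│Critical┃              
 15           ┃··┃Sydney│1005│Low     ┃              
22            ┃·█┃NYC   │1006│Low     ┃              
              ┃█·┃Sydney│1007│High    ┃              
              ┃··┃Tokyo │1008│Low     ┃              
              ┃━━┃NYC   │1009│Low     ┃              


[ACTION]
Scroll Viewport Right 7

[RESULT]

                                                     
                ┏━━━━━━━━━━━━━━━━━━━━┓               
                ┃ DataTable          ┃               
  ┏━━━━━━━━━━━━━┠────────────────────┨               
━━━━━━━━━━━━━┓  ┃City  │ID  │Level   ┃               
             ┃──┃──────┼────┼────────┃               
─────────────┨  ┃NYC   │1000│Low     ┃               
             ┃··┃London│1001│Low     ┃               
             ┃·█┃Sydney│1002│Medium  ┃               
             ┃··┃Berlin│1003│Critical┃               
8            ┃··┃Tokyo │1004│Critical┃               
15           ┃··┃Sydney│1005│Low     ┃               
2            ┃·█┃NYC   │1006│Low     ┃               
             ┃█·┃Sydney│1007│High    ┃               
             ┃··┃Tokyo │1008│Low     ┃               
             ┃━━┃NYC   │1009│Low     ┃               


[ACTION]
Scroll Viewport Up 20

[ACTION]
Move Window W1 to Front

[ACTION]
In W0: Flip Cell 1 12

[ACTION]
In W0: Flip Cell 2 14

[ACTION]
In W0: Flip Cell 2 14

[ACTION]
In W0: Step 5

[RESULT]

                                                     
                ┏━━━━━━━━━━━━━━━━━━━━┓               
                ┃ DataTable          ┃               
  ┏━━━━━━━━━━━━━┠────────────────────┨               
━━━━━━━━━━━━━┓  ┃City  │ID  │Level   ┃               
             ┃──┃──────┼────┼────────┃               
─────────────┨  ┃NYC   │1000│Low     ┃               
             ┃··┃London│1001│Low     ┃               
             ┃··┃Sydney│1002│Medium  ┃               
             ┃·█┃Berlin│1003│Critical┃               
8            ┃··┃Tokyo │1004│Critical┃               
15           ┃██┃Sydney│1005│Low     ┃               
2            ┃██┃NYC   │1006│Low     ┃               
             ┃█·┃Sydney│1007│High    ┃               
             ┃··┃Tokyo │1008│Low     ┃               
             ┃━━┃NYC   │1009│Low     ┃               


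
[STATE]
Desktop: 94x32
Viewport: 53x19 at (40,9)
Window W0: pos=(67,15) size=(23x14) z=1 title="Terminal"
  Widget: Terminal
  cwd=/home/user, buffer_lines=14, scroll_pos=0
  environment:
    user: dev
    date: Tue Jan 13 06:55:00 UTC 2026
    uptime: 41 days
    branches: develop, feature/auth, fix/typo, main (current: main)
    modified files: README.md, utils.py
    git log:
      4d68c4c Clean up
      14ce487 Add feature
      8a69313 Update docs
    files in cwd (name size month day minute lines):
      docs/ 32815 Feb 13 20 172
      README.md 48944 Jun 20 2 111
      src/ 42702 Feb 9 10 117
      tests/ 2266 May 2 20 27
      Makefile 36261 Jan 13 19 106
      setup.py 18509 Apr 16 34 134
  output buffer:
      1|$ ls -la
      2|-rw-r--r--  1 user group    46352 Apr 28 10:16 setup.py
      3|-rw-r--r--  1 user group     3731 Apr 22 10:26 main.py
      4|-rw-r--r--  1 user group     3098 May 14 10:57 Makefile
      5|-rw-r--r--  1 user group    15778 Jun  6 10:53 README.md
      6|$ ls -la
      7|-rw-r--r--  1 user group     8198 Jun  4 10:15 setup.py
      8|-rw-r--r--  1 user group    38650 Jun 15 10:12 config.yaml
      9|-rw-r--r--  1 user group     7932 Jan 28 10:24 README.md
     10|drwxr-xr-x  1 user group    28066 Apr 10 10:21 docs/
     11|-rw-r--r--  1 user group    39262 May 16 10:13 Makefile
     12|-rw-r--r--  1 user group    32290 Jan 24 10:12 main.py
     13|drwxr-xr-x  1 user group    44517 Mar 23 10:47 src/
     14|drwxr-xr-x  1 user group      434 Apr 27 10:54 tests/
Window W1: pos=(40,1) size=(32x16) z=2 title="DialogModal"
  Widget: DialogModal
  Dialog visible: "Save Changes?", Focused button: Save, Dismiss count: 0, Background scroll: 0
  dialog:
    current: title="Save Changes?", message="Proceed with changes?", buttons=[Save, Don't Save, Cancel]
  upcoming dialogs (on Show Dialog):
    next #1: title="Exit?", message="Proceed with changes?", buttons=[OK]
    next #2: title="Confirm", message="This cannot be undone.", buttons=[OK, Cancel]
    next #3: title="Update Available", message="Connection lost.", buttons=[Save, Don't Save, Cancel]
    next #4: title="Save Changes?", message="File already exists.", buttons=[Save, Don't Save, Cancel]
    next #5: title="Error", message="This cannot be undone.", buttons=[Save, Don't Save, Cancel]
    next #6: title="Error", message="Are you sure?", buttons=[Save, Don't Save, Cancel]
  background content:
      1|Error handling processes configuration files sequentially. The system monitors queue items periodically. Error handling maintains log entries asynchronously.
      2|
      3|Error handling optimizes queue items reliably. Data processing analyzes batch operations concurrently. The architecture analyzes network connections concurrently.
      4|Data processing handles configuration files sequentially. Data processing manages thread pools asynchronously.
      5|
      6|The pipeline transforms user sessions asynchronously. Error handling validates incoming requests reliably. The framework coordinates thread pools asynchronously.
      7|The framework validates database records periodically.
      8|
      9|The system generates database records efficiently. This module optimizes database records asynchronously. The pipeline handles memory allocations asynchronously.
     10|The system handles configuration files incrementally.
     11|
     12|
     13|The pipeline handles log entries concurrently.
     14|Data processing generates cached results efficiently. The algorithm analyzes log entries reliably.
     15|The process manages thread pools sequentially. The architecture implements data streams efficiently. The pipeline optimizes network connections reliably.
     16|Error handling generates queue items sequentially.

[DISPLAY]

┃Th│ Proceed with changes?  │ s┃                     
┃Th│[Save]  Don't Save   Can│ba┃                     
┃  └────────────────────────┘  ┃                     
┃The system generates database ┃                     
┃The system handles configurati┃                     
┃                              ┃                     
┃                              ┃━━━━━━━━━━━━━━━━━┓   
┗━━━━━━━━━━━━━━━━━━━━━━━━━━━━━━┛minal            ┃   
                           ┠─────────────────────┨   
                           ┃$ ls -la             ┃   
                           ┃-rw-r--r--  1 user gr┃   
                           ┃-rw-r--r--  1 user gr┃   
                           ┃-rw-r--r--  1 user gr┃   
                           ┃-rw-r--r--  1 user gr┃   
                           ┃$ ls -la             ┃   
                           ┃-rw-r--r--  1 user gr┃   
                           ┃-rw-r--r--  1 user gr┃   
                           ┃-rw-r--r--  1 user gr┃   
                           ┃drwxr-xr-x  1 user gr┃   


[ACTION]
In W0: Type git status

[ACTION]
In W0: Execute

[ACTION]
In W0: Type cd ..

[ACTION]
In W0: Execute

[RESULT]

┃Th│ Proceed with changes?  │ s┃                     
┃Th│[Save]  Don't Save   Can│ba┃                     
┃  └────────────────────────┘  ┃                     
┃The system generates database ┃                     
┃The system handles configurati┃                     
┃                              ┃                     
┃                              ┃━━━━━━━━━━━━━━━━━┓   
┗━━━━━━━━━━━━━━━━━━━━━━━━━━━━━━┛minal            ┃   
                           ┠─────────────────────┨   
                           ┃drwxr-xr-x  1 user gr┃   
                           ┃$ git status         ┃   
                           ┃On branch main       ┃   
                           ┃Changes not staged fo┃   
                           ┃                     ┃   
                           ┃        modified:   R┃   
                           ┃        modified:   u┃   
                           ┃$ cd ..              ┃   
                           ┃                     ┃   
                           ┃$ █                  ┃   


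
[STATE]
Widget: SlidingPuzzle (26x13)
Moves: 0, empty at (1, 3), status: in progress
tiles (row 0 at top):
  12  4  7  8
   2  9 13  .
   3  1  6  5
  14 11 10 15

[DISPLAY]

┌────┬────┬────┬────┐     
│ 12 │  4 │  7 │  8 │     
├────┼────┼────┼────┤     
│  2 │  9 │ 13 │    │     
├────┼────┼────┼────┤     
│  3 │  1 │  6 │  5 │     
├────┼────┼────┼────┤     
│ 14 │ 11 │ 10 │ 15 │     
└────┴────┴────┴────┘     
Moves: 0                  
                          
                          
                          


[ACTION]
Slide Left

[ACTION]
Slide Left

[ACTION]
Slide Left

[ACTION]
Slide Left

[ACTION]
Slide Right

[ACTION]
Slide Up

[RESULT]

┌────┬────┬────┬────┐     
│ 12 │  4 │  7 │  8 │     
├────┼────┼────┼────┤     
│  2 │  9 │  6 │ 13 │     
├────┼────┼────┼────┤     
│  3 │  1 │    │  5 │     
├────┼────┼────┼────┤     
│ 14 │ 11 │ 10 │ 15 │     
└────┴────┴────┴────┘     
Moves: 2                  
                          
                          
                          


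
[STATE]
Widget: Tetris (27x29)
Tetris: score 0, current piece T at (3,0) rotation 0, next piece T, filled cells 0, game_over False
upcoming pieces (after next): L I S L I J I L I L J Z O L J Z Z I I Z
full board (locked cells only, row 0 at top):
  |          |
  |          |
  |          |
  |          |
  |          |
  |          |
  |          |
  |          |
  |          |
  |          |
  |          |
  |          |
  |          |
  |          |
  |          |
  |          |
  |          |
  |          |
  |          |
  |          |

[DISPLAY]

    ▒     │Next:           
   ▒▒▒    │ ▒              
          │▒▒▒             
          │                
          │                
          │                
          │Score:          
          │0               
          │                
          │                
          │                
          │                
          │                
          │                
          │                
          │                
          │                
          │                
          │                
          │                
          │                
          │                
          │                
          │                
          │                
          │                
          │                
          │                
          │                


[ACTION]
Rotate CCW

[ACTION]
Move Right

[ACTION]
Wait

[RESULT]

          │Next:           
     ▒    │ ▒              
    ▒▒    │▒▒▒             
     ▒    │                
          │                
          │                
          │Score:          
          │0               
          │                
          │                
          │                
          │                
          │                
          │                
          │                
          │                
          │                
          │                
          │                
          │                
          │                
          │                
          │                
          │                
          │                
          │                
          │                
          │                
          │                


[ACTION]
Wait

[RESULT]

          │Next:           
          │ ▒              
     ▒    │▒▒▒             
    ▒▒    │                
     ▒    │                
          │                
          │Score:          
          │0               
          │                
          │                
          │                
          │                
          │                
          │                
          │                
          │                
          │                
          │                
          │                
          │                
          │                
          │                
          │                
          │                
          │                
          │                
          │                
          │                
          │                


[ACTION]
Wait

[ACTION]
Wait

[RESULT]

          │Next:           
          │ ▒              
          │▒▒▒             
          │                
     ▒    │                
    ▒▒    │                
     ▒    │Score:          
          │0               
          │                
          │                
          │                
          │                
          │                
          │                
          │                
          │                
          │                
          │                
          │                
          │                
          │                
          │                
          │                
          │                
          │                
          │                
          │                
          │                
          │                


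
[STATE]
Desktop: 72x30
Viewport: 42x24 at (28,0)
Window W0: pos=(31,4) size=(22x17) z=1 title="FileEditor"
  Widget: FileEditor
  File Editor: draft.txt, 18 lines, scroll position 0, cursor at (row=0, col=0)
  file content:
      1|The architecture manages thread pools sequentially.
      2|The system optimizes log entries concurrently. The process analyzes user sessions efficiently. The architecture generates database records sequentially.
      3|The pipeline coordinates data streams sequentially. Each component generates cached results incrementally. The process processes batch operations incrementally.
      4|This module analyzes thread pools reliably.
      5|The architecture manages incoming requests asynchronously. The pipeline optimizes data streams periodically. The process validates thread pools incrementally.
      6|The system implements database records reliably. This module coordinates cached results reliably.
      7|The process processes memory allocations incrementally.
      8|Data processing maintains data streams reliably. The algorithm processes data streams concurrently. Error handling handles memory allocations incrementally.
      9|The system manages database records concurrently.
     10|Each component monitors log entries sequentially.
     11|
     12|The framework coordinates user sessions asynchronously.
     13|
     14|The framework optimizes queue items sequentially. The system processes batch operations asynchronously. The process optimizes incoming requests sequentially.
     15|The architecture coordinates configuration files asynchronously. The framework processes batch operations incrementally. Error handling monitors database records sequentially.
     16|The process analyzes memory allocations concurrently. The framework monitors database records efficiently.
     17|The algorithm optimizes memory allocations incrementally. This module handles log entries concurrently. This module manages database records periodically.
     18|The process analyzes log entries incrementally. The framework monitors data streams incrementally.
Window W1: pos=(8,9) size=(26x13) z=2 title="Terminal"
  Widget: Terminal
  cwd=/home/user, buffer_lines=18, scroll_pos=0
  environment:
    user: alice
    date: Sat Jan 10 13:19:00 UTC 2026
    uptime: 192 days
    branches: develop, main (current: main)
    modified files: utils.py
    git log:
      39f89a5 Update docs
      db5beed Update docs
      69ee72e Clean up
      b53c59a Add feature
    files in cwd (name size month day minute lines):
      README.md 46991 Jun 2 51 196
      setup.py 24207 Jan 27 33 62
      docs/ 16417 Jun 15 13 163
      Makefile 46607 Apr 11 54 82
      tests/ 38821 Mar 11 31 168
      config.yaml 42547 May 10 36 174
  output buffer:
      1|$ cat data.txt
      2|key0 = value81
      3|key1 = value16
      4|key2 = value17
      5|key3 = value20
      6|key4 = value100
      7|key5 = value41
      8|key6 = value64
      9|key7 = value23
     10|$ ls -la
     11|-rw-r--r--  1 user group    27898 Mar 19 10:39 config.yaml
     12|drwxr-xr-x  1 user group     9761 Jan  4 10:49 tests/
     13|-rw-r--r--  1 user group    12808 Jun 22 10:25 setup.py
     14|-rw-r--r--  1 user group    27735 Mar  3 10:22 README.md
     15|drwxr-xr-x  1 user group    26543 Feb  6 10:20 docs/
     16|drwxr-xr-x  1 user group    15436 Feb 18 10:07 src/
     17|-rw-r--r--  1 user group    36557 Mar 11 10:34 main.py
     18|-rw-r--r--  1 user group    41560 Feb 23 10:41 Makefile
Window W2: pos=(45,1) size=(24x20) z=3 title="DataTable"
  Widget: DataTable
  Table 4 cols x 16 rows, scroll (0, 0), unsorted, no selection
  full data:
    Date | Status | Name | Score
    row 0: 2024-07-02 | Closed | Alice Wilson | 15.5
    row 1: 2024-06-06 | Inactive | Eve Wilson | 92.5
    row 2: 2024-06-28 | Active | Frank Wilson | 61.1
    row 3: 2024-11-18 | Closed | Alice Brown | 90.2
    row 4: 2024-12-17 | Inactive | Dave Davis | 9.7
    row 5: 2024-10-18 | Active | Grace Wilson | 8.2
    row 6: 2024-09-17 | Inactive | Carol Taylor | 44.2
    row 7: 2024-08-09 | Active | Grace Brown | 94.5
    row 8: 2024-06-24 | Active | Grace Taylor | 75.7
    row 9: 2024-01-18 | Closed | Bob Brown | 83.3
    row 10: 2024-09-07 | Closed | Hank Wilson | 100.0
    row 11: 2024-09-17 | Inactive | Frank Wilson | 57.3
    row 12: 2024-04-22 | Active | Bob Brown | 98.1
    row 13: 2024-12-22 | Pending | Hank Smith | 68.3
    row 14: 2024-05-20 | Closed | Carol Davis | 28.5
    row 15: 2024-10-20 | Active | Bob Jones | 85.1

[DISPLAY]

                                          
                 ┏━━━━━━━━━━━━━━━━━━━━━━┓ 
                 ┃ DataTable            ┃ 
                 ┠──────────────────────┨ 
   ┏━━━━━━━━━━━━━┃Date      │Status  │Na┃ 
   ┃ FileEditor  ┃──────────┼────────┼──┃ 
   ┠─────────────┃2024-07-02│Closed  │Al┃ 
   ┃█he architect┃2024-06-06│Inactive│Ev┃ 
   ┃The system op┃2024-06-28│Active  │Fr┃ 
━━━━━┓e pipeline ┃2024-11-18│Closed  │Al┃ 
     ┃is module a┃2024-12-17│Inactive│Da┃ 
─────┨e architect┃2024-10-18│Active  │Gr┃ 
     ┃e system im┃2024-09-17│Inactive│Ca┃ 
     ┃e process p┃2024-08-09│Active  │Gr┃ 
     ┃ta processi┃2024-06-24│Active  │Gr┃ 
     ┃e system ma┃2024-01-18│Closed  │Bo┃ 
     ┃ch componen┃2024-09-07│Closed  │Ha┃ 
     ┃           ┃2024-09-17│Inactive│Fr┃ 
     ┃e framework┃2024-04-22│Active  │Bo┃ 
     ┃           ┃2024-12-22│Pending │Ha┃ 
     ┃━━━━━━━━━━━┗━━━━━━━━━━━━━━━━━━━━━━┛ 
━━━━━┛                                    
                                          
                                          


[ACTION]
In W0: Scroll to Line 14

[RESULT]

                                          
                 ┏━━━━━━━━━━━━━━━━━━━━━━┓ 
                 ┃ DataTable            ┃ 
                 ┠──────────────────────┨ 
   ┏━━━━━━━━━━━━━┃Date      │Status  │Na┃ 
   ┃ FileEditor  ┃──────────┼────────┼──┃ 
   ┠─────────────┃2024-07-02│Closed  │Al┃ 
   ┃The system im┃2024-06-06│Inactive│Ev┃ 
   ┃The process p┃2024-06-28│Active  │Fr┃ 
━━━━━┓ta processi┃2024-11-18│Closed  │Al┃ 
     ┃e system ma┃2024-12-17│Inactive│Da┃ 
─────┨ch componen┃2024-10-18│Active  │Gr┃ 
     ┃           ┃2024-09-17│Inactive│Ca┃ 
     ┃e framework┃2024-08-09│Active  │Gr┃ 
     ┃           ┃2024-06-24│Active  │Gr┃ 
     ┃e framework┃2024-01-18│Closed  │Bo┃ 
     ┃e architect┃2024-09-07│Closed  │Ha┃ 
     ┃e process a┃2024-09-17│Inactive│Fr┃ 
     ┃e algorithm┃2024-04-22│Active  │Bo┃ 
     ┃e process a┃2024-12-22│Pending │Ha┃ 
     ┃━━━━━━━━━━━┗━━━━━━━━━━━━━━━━━━━━━━┛ 
━━━━━┛                                    
                                          
                                          


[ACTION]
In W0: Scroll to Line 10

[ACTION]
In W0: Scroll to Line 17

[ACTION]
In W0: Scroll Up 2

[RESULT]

                                          
                 ┏━━━━━━━━━━━━━━━━━━━━━━┓ 
                 ┃ DataTable            ┃ 
                 ┠──────────────────────┨ 
   ┏━━━━━━━━━━━━━┃Date      │Status  │Na┃ 
   ┃ FileEditor  ┃──────────┼────────┼──┃ 
   ┠─────────────┃2024-07-02│Closed  │Al┃ 
   ┃This module a┃2024-06-06│Inactive│Ev┃ 
   ┃The architect┃2024-06-28│Active  │Fr┃ 
━━━━━┓e system im┃2024-11-18│Closed  │Al┃ 
     ┃e process p┃2024-12-17│Inactive│Da┃ 
─────┨ta processi┃2024-10-18│Active  │Gr┃ 
     ┃e system ma┃2024-09-17│Inactive│Ca┃ 
     ┃ch componen┃2024-08-09│Active  │Gr┃ 
     ┃           ┃2024-06-24│Active  │Gr┃ 
     ┃e framework┃2024-01-18│Closed  │Bo┃ 
     ┃           ┃2024-09-07│Closed  │Ha┃ 
     ┃e framework┃2024-09-17│Inactive│Fr┃ 
     ┃e architect┃2024-04-22│Active  │Bo┃ 
     ┃e process a┃2024-12-22│Pending │Ha┃ 
     ┃━━━━━━━━━━━┗━━━━━━━━━━━━━━━━━━━━━━┛ 
━━━━━┛                                    
                                          
                                          


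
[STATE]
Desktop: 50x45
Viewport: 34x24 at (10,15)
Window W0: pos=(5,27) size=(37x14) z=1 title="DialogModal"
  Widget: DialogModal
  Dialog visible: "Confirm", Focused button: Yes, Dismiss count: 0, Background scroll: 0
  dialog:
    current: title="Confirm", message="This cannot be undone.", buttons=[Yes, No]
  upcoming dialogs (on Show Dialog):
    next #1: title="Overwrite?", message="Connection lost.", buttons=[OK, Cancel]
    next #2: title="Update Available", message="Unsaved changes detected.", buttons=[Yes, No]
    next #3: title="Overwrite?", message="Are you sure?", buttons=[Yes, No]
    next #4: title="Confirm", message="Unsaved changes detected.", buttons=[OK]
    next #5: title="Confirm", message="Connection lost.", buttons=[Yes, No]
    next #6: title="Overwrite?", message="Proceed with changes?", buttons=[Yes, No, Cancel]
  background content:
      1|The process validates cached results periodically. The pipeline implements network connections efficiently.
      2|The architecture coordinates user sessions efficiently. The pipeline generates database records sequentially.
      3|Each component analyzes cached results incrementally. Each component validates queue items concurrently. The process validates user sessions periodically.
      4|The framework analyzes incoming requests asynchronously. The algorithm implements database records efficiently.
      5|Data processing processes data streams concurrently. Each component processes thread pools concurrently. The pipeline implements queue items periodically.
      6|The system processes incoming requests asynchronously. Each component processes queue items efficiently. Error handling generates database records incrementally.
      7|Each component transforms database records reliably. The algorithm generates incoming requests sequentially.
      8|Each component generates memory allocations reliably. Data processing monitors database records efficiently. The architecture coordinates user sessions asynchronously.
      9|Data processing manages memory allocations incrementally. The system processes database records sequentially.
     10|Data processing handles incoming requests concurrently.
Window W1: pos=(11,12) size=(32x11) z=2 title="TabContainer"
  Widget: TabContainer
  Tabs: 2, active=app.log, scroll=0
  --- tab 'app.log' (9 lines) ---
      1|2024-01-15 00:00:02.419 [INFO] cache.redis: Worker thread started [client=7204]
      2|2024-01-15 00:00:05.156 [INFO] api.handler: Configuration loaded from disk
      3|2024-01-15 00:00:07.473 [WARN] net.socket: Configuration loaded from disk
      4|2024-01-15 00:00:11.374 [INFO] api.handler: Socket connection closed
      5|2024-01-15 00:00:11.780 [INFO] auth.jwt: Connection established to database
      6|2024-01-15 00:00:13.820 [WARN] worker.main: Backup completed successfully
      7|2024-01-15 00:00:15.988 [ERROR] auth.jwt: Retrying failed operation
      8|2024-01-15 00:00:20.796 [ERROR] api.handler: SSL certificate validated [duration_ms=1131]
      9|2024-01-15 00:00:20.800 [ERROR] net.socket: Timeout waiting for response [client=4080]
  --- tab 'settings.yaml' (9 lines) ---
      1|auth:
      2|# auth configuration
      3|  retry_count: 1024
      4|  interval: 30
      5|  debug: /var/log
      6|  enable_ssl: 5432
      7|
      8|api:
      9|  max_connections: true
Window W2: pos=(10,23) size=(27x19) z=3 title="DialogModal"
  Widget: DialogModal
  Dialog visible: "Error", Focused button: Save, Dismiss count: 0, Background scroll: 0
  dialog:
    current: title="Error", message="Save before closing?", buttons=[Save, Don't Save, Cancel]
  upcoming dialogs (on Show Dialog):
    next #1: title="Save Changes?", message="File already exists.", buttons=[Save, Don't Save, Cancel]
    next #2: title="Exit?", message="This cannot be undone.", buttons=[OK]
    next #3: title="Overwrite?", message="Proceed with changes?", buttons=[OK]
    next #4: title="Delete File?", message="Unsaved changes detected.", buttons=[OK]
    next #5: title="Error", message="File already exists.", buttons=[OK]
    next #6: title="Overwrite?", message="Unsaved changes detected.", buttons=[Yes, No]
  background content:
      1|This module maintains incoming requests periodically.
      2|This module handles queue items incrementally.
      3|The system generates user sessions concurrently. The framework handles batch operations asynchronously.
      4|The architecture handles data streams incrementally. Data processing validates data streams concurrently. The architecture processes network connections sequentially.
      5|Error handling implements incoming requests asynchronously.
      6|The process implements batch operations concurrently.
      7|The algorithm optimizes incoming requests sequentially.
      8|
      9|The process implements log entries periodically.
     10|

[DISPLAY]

 ┃[app.log]│ settings.yaml      ┃ 
 ┃──────────────────────────────┃ 
 ┃2024-01-15 00:00:02.419 [INFO]┃ 
 ┃2024-01-15 00:00:05.156 [INFO]┃ 
 ┃2024-01-15 00:00:07.473 [WARN]┃ 
 ┃2024-01-15 00:00:11.374 [INFO]┃ 
 ┃2024-01-15 00:00:11.780 [INFO]┃ 
 ┗━━━━━━━━━━━━━━━━━━━━━━━━━━━━━━┛ 
┏━━━━━━━━━━━━━━━━━━━━━━━━━┓       
┃ DialogModal             ┃       
┠─────────────────────────┨       
┃This module maintains inc┃       
┃This module handles queue┃━━━━┓  
┃The system generates user┃    ┃  
┃The architecture handles ┃────┨  
┃Error handling implements┃sult┃  
┃Th┌───────────────────┐ba┃er s┃  
┃Th│       Error       │ i┃resu┃  
┃  │Save before closing│  ┃ req┃  
┃Th│[Save]  Don't Save │lo┃stre┃  
┃  └───────────────────┘  ┃eque┃  
┃                         ┃ase ┃  
┃                         ┃ all┃  
┃                         ┃allo┃  


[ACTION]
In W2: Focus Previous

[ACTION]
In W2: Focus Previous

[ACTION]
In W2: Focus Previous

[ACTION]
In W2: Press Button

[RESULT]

 ┃[app.log]│ settings.yaml      ┃ 
 ┃──────────────────────────────┃ 
 ┃2024-01-15 00:00:02.419 [INFO]┃ 
 ┃2024-01-15 00:00:05.156 [INFO]┃ 
 ┃2024-01-15 00:00:07.473 [WARN]┃ 
 ┃2024-01-15 00:00:11.374 [INFO]┃ 
 ┃2024-01-15 00:00:11.780 [INFO]┃ 
 ┗━━━━━━━━━━━━━━━━━━━━━━━━━━━━━━┛ 
┏━━━━━━━━━━━━━━━━━━━━━━━━━┓       
┃ DialogModal             ┃       
┠─────────────────────────┨       
┃This module maintains inc┃       
┃This module handles queue┃━━━━┓  
┃The system generates user┃    ┃  
┃The architecture handles ┃────┨  
┃Error handling implements┃sult┃  
┃The process implements ba┃er s┃  
┃The algorithm optimizes i┃resu┃  
┃                         ┃ req┃  
┃The process implements lo┃stre┃  
┃                         ┃eque┃  
┃                         ┃ase ┃  
┃                         ┃ all┃  
┃                         ┃allo┃  


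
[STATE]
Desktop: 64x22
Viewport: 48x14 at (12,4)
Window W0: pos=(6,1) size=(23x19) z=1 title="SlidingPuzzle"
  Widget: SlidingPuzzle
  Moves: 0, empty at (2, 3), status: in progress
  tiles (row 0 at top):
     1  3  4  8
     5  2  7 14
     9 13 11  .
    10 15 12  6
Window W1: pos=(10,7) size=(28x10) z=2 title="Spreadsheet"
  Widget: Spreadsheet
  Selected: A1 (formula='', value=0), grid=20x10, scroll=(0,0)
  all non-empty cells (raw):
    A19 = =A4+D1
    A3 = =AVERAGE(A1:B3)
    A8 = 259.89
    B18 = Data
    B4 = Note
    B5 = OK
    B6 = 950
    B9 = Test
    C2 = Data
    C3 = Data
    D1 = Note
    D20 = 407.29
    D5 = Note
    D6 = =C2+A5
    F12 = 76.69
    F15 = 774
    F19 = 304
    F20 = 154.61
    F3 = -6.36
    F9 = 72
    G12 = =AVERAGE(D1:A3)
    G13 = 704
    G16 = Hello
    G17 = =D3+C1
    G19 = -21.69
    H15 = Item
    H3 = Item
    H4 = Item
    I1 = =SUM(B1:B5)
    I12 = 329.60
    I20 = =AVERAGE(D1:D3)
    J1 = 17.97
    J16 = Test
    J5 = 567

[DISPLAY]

┬────┬────┬────┐┃                               
│  3 │  4 │  8 │┃                               
┼────┼────┼────┤┃                               
━━━━━━━━━━━━━━━━━━━━━━━━━┓                      
Spreadsheet              ┃                      
─────────────────────────┨                      
1:                       ┃                      
      A       B       C  ┃                      
-------------------------┃                      
 1      [0]       0      ┃                      
 2        0       0Data  ┃                      
 3 #CIRC!         0Data  ┃                      
━━━━━━━━━━━━━━━━━━━━━━━━━┛                      
                ┃                               


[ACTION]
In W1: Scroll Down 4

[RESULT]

┬────┬────┬────┐┃                               
│  3 │  4 │  8 │┃                               
┼────┼────┼────┤┃                               
━━━━━━━━━━━━━━━━━━━━━━━━━┓                      
Spreadsheet              ┃                      
─────────────────────────┨                      
1:                       ┃                      
      A       B       C  ┃                      
-------------------------┃                      
 5        0OK            ┃                      
 6        0     950      ┃                      
 7        0       0      ┃                      
━━━━━━━━━━━━━━━━━━━━━━━━━┛                      
                ┃                               


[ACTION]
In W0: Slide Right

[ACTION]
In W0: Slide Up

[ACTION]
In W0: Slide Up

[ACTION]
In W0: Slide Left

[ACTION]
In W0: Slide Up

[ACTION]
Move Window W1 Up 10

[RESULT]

      A       B       C  ┃                      
-------------------------┃                      
 5        0OK            ┃                      
 6        0     950      ┃                      
 7        0       0      ┃                      
━━━━━━━━━━━━━━━━━━━━━━━━━┛                      
┼────┼────┼────┤┃                               
│ 15 │  6 │    │┃                               
┴────┴────┴────┘┃                               
: 3             ┃                               
                ┃                               
                ┃                               
                ┃                               
                ┃                               
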